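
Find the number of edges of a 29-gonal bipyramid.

87

A bipyramid over an n-gon has 2n triangular faces and n + 2 vertices: V = 29 + 2 = 31, E = 3·29 = 87, F = 2·29 = 58.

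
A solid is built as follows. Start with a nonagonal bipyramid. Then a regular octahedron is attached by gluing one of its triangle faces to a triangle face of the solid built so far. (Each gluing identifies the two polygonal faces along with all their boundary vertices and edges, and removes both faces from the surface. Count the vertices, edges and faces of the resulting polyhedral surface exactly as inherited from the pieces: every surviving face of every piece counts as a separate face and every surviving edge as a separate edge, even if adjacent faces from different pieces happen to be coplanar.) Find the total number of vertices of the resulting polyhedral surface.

14

A nonagonal bipyramid: V=11, E=27, F=18.
Attach a regular octahedron (V=6, E=12, F=8) along a 3-gon: merge 3 vertices and 3 edges, delete both glued faces → V=14, E=36, F=24.
Check: V − E + F = 14 − 36 + 24 = 2.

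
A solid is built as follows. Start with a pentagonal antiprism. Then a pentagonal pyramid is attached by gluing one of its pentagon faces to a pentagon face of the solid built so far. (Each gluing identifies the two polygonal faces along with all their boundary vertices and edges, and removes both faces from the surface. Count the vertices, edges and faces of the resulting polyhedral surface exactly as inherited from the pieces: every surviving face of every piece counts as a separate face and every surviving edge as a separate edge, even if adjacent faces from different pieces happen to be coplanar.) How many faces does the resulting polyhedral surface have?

A pentagonal antiprism: V=10, E=20, F=12.
Attach a pentagonal pyramid (V=6, E=10, F=6) along a 5-gon: merge 5 vertices and 5 edges, delete both glued faces → V=11, E=25, F=16.
Check: V − E + F = 11 − 25 + 16 = 2.

16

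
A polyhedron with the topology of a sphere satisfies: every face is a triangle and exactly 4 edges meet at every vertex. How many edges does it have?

12

Each face has 3 edges and each edge borders two faces, so 2E = 3F.
Each vertex has degree 4, so 4V = 2E and hence V = 3F/4.
Euler: V − E + F = 2 ⇒ (3F/4) − (3F/2) + F = 2.
Multiply by 8: (6 − 12 + 8)F = 16, i.e. 2F = 16.
So F = 8, E = 3·8/2 = 12, V = 3·8/4 = 6.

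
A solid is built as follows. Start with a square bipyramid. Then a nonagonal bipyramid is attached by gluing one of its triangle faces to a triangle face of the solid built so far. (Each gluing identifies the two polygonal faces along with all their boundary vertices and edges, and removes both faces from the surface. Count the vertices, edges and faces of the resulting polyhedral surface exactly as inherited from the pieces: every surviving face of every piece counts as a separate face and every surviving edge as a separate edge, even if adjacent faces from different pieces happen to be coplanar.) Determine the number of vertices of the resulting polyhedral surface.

A square bipyramid: V=6, E=12, F=8.
Attach a nonagonal bipyramid (V=11, E=27, F=18) along a 3-gon: merge 3 vertices and 3 edges, delete both glued faces → V=14, E=36, F=24.
Check: V − E + F = 14 − 36 + 24 = 2.

14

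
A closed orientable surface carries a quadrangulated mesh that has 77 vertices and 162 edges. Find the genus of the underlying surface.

3

Every face is a square and each edge borders two faces, so 4F = 2·162, giving F = 81.
χ = V − E + F = 77 − 162 + 81 = -4.
For a closed orientable surface χ = 2 − 2g, so g = (2 − (-4))/2 = 3.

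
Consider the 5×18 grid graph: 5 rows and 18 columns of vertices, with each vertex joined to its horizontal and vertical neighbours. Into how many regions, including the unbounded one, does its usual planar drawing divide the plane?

The grid has V = 5·18 = 90 vertices and E = 5·17 + 18·4 = 157 edges.
F = 2 − V + E = 2 − 90 + 157 = 69.

69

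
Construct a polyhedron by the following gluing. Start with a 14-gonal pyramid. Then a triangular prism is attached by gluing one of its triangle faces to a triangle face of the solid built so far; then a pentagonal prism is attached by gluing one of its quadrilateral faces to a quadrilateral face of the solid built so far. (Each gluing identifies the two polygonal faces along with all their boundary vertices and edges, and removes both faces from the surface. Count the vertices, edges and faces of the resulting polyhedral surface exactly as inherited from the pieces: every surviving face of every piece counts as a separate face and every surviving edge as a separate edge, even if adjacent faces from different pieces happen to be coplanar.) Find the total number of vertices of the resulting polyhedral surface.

24

A 14-gonal pyramid: V=15, E=28, F=15.
Attach a triangular prism (V=6, E=9, F=5) along a 3-gon: merge 3 vertices and 3 edges, delete both glued faces → V=18, E=34, F=18.
Attach a pentagonal prism (V=10, E=15, F=7) along a 4-gon: merge 4 vertices and 4 edges, delete both glued faces → V=24, E=45, F=23.
Check: V − E + F = 24 − 45 + 23 = 2.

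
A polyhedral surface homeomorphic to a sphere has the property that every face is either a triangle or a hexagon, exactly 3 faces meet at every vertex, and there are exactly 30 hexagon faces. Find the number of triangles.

Let x be the number of triangles; then F = 30 + x.
Edge–face incidences: 2E = 6·30 + 3·x = 180 + 3x.
Every vertex has degree 3, so 3V = 2E.
Euler: V − E + F = 2 ⇒ (2E)/3 − E + (30 + x) = 2.
Multiply by 6: 2·(2E) − 3·(2E) + 6·(30 + x) = 12, i.e. 180 + 6x − (180 + 3x) = 12.
Collecting terms: 3x = 12, so x = 4.
Then 2E = 180 + 3·4 = 192, so E = 96, V = 2E/3 = 64, F = 30 + 4 = 34.

4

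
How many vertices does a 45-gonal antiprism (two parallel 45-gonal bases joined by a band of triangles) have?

90

An antiprism on an n-gon has two n-gon caps and 2n triangles: V = 2·45 = 90, E = 4·45 = 180, F = 2·45 + 2 = 92.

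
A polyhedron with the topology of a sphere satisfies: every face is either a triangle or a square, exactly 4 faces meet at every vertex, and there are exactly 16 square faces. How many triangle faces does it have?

8

Let x be the number of triangles; then F = 16 + x.
Edge–face incidences: 2E = 4·16 + 3·x = 64 + 3x.
Every vertex has degree 4, so 4V = 2E.
Euler: V − E + F = 2 ⇒ (2E)/4 − E + (16 + x) = 2.
Multiply by 8: 2·(2E) − 4·(2E) + 8·(16 + x) = 16, i.e. 128 + 8x − 2·(64 + 3x) = 16.
Collecting terms: 2x = 16, so x = 8.
Then 2E = 64 + 3·8 = 88, so E = 44, V = 2E/4 = 22, F = 16 + 8 = 24.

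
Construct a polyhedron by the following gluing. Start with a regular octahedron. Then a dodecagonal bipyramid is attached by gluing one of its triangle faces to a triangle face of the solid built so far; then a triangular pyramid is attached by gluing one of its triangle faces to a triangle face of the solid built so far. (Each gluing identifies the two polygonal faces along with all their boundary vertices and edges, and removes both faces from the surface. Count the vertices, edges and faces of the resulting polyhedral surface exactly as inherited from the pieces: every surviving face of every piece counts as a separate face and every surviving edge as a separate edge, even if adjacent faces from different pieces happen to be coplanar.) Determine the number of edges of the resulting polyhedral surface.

A regular octahedron: V=6, E=12, F=8.
Attach a dodecagonal bipyramid (V=14, E=36, F=24) along a 3-gon: merge 3 vertices and 3 edges, delete both glued faces → V=17, E=45, F=30.
Attach a triangular pyramid (V=4, E=6, F=4) along a 3-gon: merge 3 vertices and 3 edges, delete both glued faces → V=18, E=48, F=32.
Check: V − E + F = 18 − 48 + 32 = 2.

48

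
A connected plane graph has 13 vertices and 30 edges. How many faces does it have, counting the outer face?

Euler's formula for a connected plane graph: V − E + F = 2, so F = 2 − 13 + 30 = 19.

19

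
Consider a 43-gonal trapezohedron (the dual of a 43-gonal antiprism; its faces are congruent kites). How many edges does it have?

172

The n-trapezohedron (dual of the n-antiprism) has V = 2·43 + 2 = 88, E = 4·43 = 172, F = 2·43 = 86.
Check: V − E + F = 88 − 172 + 86 = 2.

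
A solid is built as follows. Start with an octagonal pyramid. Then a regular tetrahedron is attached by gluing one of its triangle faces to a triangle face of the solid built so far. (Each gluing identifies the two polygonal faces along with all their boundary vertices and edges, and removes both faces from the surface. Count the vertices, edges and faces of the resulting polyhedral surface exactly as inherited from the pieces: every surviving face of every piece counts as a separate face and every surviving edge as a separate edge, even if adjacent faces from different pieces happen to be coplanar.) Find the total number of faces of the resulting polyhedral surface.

11

An octagonal pyramid: V=9, E=16, F=9.
Attach a regular tetrahedron (V=4, E=6, F=4) along a 3-gon: merge 3 vertices and 3 edges, delete both glued faces → V=10, E=19, F=11.
Check: V − E + F = 10 − 19 + 11 = 2.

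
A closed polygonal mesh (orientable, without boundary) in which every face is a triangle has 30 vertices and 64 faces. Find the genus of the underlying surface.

2

Every face is a triangle, so 2E = 3·64 = 192, giving E = 96.
χ = V − E + F = 30 − 96 + 64 = -2.
For a closed orientable surface χ = 2 − 2g, so g = (2 − (-2))/2 = 2.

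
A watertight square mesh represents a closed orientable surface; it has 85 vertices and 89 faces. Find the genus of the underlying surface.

3

Every face is a square, so 2E = 4·89 = 356, giving E = 178.
χ = V − E + F = 85 − 178 + 89 = -4.
For a closed orientable surface χ = 2 − 2g, so g = (2 − (-4))/2 = 3.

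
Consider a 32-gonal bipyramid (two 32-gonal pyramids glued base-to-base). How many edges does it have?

A bipyramid over an n-gon has 2n triangular faces and n + 2 vertices: V = 32 + 2 = 34, E = 3·32 = 96, F = 2·32 = 64.
Check: V − E + F = 34 − 96 + 64 = 2.

96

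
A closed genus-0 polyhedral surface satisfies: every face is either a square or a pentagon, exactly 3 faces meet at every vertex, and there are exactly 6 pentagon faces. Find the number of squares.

Let x be the number of squares; then F = 6 + x.
Edge–face incidences: 2E = 5·6 + 4·x = 30 + 4x.
Every vertex has degree 3, so 3V = 2E.
Euler: V − E + F = 2 ⇒ (2E)/3 − E + (6 + x) = 2.
Multiply by 6: 2·(2E) − 3·(2E) + 6·(6 + x) = 12, i.e. 36 + 6x − (30 + 4x) = 12.
Collecting terms: 2x + 6 = 12, so 2x = 6, so x = 3.
Then 2E = 30 + 4·3 = 42, so E = 21, V = 2E/3 = 14, F = 6 + 3 = 9.

3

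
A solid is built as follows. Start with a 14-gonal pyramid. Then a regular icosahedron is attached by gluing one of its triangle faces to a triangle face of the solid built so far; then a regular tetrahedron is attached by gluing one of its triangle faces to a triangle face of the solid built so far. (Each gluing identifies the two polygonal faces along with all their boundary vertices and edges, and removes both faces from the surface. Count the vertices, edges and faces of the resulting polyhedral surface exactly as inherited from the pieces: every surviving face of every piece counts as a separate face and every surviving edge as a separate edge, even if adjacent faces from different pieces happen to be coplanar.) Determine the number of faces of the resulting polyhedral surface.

35

A 14-gonal pyramid: V=15, E=28, F=15.
Attach a regular icosahedron (V=12, E=30, F=20) along a 3-gon: merge 3 vertices and 3 edges, delete both glued faces → V=24, E=55, F=33.
Attach a regular tetrahedron (V=4, E=6, F=4) along a 3-gon: merge 3 vertices and 3 edges, delete both glued faces → V=25, E=58, F=35.
Check: V − E + F = 25 − 58 + 35 = 2.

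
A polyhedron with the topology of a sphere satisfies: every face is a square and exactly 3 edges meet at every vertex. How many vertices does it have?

Each face has 4 edges and each edge borders two faces, so 2E = 4F.
Each vertex has degree 3, so 3V = 2E and hence V = 4F/3.
Euler: V − E + F = 2 ⇒ (4F/3) − (4F/2) + F = 2.
Multiply by 6: (8 − 12 + 6)F = 12, i.e. 2F = 12.
So F = 6, E = 4·6/2 = 12, V = 4·6/3 = 8.

8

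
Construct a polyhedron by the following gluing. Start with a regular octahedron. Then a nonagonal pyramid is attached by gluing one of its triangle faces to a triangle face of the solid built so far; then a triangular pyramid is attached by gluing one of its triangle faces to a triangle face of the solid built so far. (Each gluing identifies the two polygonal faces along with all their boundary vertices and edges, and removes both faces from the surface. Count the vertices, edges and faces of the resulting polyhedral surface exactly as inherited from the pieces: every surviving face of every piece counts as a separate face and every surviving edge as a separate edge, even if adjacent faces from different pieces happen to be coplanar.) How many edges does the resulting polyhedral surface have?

A regular octahedron: V=6, E=12, F=8.
Attach a nonagonal pyramid (V=10, E=18, F=10) along a 3-gon: merge 3 vertices and 3 edges, delete both glued faces → V=13, E=27, F=16.
Attach a triangular pyramid (V=4, E=6, F=4) along a 3-gon: merge 3 vertices and 3 edges, delete both glued faces → V=14, E=30, F=18.
Check: V − E + F = 14 − 30 + 18 = 2.

30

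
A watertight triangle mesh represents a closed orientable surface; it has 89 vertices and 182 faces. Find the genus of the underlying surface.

Every face is a triangle, so 2E = 3·182 = 546, giving E = 273.
χ = V − E + F = 89 − 273 + 182 = -2.
For a closed orientable surface χ = 2 − 2g, so g = (2 − (-2))/2 = 2.

2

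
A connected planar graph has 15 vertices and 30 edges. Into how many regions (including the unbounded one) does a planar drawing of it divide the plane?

Euler's formula for a connected plane graph: V − E + F = 2, so F = 2 − 15 + 30 = 17.

17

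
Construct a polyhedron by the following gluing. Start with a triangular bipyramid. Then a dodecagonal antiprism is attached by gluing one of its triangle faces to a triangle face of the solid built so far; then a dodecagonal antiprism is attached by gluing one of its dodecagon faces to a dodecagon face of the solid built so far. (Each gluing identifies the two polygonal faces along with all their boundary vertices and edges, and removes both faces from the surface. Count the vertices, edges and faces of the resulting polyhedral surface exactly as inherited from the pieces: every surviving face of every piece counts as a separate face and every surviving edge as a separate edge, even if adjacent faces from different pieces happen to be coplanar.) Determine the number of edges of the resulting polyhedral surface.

90

A triangular bipyramid: V=5, E=9, F=6.
Attach a dodecagonal antiprism (V=24, E=48, F=26) along a 3-gon: merge 3 vertices and 3 edges, delete both glued faces → V=26, E=54, F=30.
Attach a dodecagonal antiprism (V=24, E=48, F=26) along a 12-gon: merge 12 vertices and 12 edges, delete both glued faces → V=38, E=90, F=54.
Check: V − E + F = 38 − 90 + 54 = 2.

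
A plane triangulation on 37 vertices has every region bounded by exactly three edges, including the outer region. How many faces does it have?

In a plane triangulation 3F = 2E and V − E + F = 2, so F = 2V − 4 = 2·37 − 4 = 70.

70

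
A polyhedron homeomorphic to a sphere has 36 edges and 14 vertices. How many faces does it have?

24

Here V − E + F = 2.
F = 2 − V + E = 2 − 14 + 36 = 24.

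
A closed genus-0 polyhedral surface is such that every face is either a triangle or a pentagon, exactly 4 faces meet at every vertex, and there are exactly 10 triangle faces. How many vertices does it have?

Let x be the number of pentagons; then F = 10 + x.
Edge–face incidences: 2E = 3·10 + 5·x = 30 + 5x.
Every vertex has degree 4, so 4V = 2E.
Euler: V − E + F = 2 ⇒ (2E)/4 − E + (10 + x) = 2.
Multiply by 8: 2·(2E) − 4·(2E) + 8·(10 + x) = 16, i.e. 80 + 8x − 2·(30 + 5x) = 16.
Collecting terms: −2x + 20 = 16, so −2x = −4, so x = 2.
Then 2E = 30 + 5·2 = 40, so E = 20, V = 2E/4 = 10, F = 10 + 2 = 12.

10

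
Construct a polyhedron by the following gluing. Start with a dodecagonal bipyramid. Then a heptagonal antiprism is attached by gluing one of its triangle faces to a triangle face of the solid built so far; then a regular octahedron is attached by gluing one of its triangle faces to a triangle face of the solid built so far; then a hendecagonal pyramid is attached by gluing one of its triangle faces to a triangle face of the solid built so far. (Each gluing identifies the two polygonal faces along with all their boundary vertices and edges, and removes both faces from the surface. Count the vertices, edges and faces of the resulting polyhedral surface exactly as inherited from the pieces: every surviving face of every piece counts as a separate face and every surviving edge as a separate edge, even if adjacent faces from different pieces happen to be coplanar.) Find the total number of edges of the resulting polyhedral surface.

A dodecagonal bipyramid: V=14, E=36, F=24.
Attach a heptagonal antiprism (V=14, E=28, F=16) along a 3-gon: merge 3 vertices and 3 edges, delete both glued faces → V=25, E=61, F=38.
Attach a regular octahedron (V=6, E=12, F=8) along a 3-gon: merge 3 vertices and 3 edges, delete both glued faces → V=28, E=70, F=44.
Attach a hendecagonal pyramid (V=12, E=22, F=12) along a 3-gon: merge 3 vertices and 3 edges, delete both glued faces → V=37, E=89, F=54.
Check: V − E + F = 37 − 89 + 54 = 2.

89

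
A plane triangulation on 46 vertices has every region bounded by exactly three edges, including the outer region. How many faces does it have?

In a plane triangulation 3F = 2E and V − E + F = 2, so F = 2V − 4 = 2·46 − 4 = 88.

88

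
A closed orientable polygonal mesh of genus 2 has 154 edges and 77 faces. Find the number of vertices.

75

For a closed orientable surface of genus 2, χ = 2 − 2·2 = -2.
V = -2 + E − F = -2 + 154 − 77 = 75.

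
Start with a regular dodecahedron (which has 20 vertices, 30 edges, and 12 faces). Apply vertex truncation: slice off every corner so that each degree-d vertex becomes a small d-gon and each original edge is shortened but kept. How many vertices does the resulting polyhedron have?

60

Truncation replaces each original edge-end by a new vertex, so V′ = 2E = 60.
Each original edge survives, and each old vertex of degree d contributes d new edges; summing degrees gives Σd = 2E, so E′ = E + 2E = 3E = 90.
Each original face survives and each original vertex becomes one new face: F′ = F + V = 32.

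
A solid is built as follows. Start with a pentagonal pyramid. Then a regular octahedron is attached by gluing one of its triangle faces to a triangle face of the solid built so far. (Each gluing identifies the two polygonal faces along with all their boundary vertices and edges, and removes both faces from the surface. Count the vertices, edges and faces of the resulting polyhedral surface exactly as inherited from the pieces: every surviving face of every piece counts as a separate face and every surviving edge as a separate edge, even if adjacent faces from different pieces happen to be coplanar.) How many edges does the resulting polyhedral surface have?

19

A pentagonal pyramid: V=6, E=10, F=6.
Attach a regular octahedron (V=6, E=12, F=8) along a 3-gon: merge 3 vertices and 3 edges, delete both glued faces → V=9, E=19, F=12.
Check: V − E + F = 9 − 19 + 12 = 2.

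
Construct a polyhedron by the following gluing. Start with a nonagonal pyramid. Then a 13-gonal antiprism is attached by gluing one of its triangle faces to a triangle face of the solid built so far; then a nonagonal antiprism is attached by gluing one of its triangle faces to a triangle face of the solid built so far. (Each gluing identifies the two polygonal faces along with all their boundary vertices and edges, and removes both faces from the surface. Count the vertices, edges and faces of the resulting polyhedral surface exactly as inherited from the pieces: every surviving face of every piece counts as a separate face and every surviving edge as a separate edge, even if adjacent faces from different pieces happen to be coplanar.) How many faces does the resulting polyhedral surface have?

54

A nonagonal pyramid: V=10, E=18, F=10.
Attach a 13-gonal antiprism (V=26, E=52, F=28) along a 3-gon: merge 3 vertices and 3 edges, delete both glued faces → V=33, E=67, F=36.
Attach a nonagonal antiprism (V=18, E=36, F=20) along a 3-gon: merge 3 vertices and 3 edges, delete both glued faces → V=48, E=100, F=54.
Check: V − E + F = 48 − 100 + 54 = 2.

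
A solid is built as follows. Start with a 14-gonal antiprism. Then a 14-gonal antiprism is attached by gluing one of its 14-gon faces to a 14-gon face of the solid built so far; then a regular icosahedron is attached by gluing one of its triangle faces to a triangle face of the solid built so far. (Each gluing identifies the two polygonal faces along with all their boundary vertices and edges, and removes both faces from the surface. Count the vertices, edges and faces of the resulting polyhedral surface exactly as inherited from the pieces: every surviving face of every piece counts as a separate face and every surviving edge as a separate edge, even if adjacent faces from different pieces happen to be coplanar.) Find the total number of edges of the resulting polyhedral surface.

A 14-gonal antiprism: V=28, E=56, F=30.
Attach a 14-gonal antiprism (V=28, E=56, F=30) along a 14-gon: merge 14 vertices and 14 edges, delete both glued faces → V=42, E=98, F=58.
Attach a regular icosahedron (V=12, E=30, F=20) along a 3-gon: merge 3 vertices and 3 edges, delete both glued faces → V=51, E=125, F=76.
Check: V − E + F = 51 − 125 + 76 = 2.

125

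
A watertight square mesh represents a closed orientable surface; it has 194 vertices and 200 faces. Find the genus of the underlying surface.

4

Every face is a square, so 2E = 4·200 = 800, giving E = 400.
χ = V − E + F = 194 − 400 + 200 = -6.
For a closed orientable surface χ = 2 − 2g, so g = (2 − (-6))/2 = 4.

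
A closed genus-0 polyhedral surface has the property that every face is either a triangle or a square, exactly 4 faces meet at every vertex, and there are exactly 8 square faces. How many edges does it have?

28

Let x be the number of triangles; then F = 8 + x.
Edge–face incidences: 2E = 4·8 + 3·x = 32 + 3x.
Every vertex has degree 4, so 4V = 2E.
Euler: V − E + F = 2 ⇒ (2E)/4 − E + (8 + x) = 2.
Multiply by 8: 2·(2E) − 4·(2E) + 8·(8 + x) = 16, i.e. 64 + 8x − 2·(32 + 3x) = 16.
Collecting terms: 2x = 16, so x = 8.
Then 2E = 32 + 3·8 = 56, so E = 28, V = 2E/4 = 14, F = 8 + 8 = 16.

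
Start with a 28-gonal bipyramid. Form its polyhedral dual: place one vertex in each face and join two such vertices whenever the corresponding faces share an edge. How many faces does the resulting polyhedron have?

The base solid has V = 30, E = 84, F = 56.
The dual swaps V and F and preserves E: V′ = F = 56, E′ = E = 84, F′ = V = 30.

30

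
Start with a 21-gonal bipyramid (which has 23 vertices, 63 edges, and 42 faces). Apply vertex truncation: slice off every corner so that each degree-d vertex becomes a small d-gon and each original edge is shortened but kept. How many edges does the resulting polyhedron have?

Truncation replaces each original edge-end by a new vertex, so V′ = 2E = 126.
Each original edge survives, and each old vertex of degree d contributes d new edges; summing degrees gives Σd = 2E, so E′ = E + 2E = 3E = 189.
Each original face survives and each original vertex becomes one new face: F′ = F + V = 65.

189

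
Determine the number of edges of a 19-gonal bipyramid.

57

A bipyramid over an n-gon has 2n triangular faces and n + 2 vertices: V = 19 + 2 = 21, E = 3·19 = 57, F = 2·19 = 38.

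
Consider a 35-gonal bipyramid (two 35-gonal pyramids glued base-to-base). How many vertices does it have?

A bipyramid over an n-gon has 2n triangular faces and n + 2 vertices: V = 35 + 2 = 37, E = 3·35 = 105, F = 2·35 = 70.
Check: V − E + F = 37 − 105 + 70 = 2.

37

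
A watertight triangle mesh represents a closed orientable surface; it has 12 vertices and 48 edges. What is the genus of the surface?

Every face is a triangle and each edge borders two faces, so 3F = 2·48, giving F = 32.
χ = V − E + F = 12 − 48 + 32 = -4.
For a closed orientable surface χ = 2 − 2g, so g = (2 − (-4))/2 = 3.

3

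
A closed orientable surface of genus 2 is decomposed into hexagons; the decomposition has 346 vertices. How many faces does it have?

χ = 2 − 2·2 = -2, and every face is a hexagon so 6F = 2E.
V − E + F = -2 with E = 6F/2 gives 346 − (6/2 − 1)·F = -2, so F = 174 and E = 522.

174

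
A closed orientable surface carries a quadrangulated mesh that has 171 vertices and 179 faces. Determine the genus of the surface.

Every face is a square, so 2E = 4·179 = 716, giving E = 358.
χ = V − E + F = 171 − 358 + 179 = -8.
For a closed orientable surface χ = 2 − 2g, so g = (2 − (-8))/2 = 5.

5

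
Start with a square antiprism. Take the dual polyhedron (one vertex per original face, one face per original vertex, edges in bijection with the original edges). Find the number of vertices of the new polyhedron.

10

The base solid has V = 8, E = 16, F = 10.
The dual swaps V and F and preserves E: V′ = F = 10, E′ = E = 16, F′ = V = 8.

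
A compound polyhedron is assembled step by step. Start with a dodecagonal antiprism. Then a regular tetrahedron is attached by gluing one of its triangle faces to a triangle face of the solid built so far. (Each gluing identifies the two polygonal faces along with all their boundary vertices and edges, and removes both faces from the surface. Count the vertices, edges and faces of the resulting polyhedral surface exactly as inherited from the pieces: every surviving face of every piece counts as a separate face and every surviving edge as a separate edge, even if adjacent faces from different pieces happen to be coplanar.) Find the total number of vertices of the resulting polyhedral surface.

A dodecagonal antiprism: V=24, E=48, F=26.
Attach a regular tetrahedron (V=4, E=6, F=4) along a 3-gon: merge 3 vertices and 3 edges, delete both glued faces → V=25, E=51, F=28.
Check: V − E + F = 25 − 51 + 28 = 2.

25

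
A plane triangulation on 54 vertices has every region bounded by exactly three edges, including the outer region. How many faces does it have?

104

In a plane triangulation 3F = 2E and V − E + F = 2, so F = 2V − 4 = 2·54 − 4 = 104.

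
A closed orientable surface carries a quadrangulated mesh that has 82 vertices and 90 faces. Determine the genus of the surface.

5

Every face is a square, so 2E = 4·90 = 360, giving E = 180.
χ = V − E + F = 82 − 180 + 90 = -8.
For a closed orientable surface χ = 2 − 2g, so g = (2 − (-8))/2 = 5.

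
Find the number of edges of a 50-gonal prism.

A prism on an n-gon has two n-gon bases and n rectangular sides: V = 2·50 = 100, E = 3·50 = 150, F = 50 + 2 = 52.
Check: V − E + F = 100 − 150 + 52 = 2.

150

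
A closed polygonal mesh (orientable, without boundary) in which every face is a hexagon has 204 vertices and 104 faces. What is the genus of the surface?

Every face is a hexagon, so 2E = 6·104 = 624, giving E = 312.
χ = V − E + F = 204 − 312 + 104 = -4.
For a closed orientable surface χ = 2 − 2g, so g = (2 − (-4))/2 = 3.

3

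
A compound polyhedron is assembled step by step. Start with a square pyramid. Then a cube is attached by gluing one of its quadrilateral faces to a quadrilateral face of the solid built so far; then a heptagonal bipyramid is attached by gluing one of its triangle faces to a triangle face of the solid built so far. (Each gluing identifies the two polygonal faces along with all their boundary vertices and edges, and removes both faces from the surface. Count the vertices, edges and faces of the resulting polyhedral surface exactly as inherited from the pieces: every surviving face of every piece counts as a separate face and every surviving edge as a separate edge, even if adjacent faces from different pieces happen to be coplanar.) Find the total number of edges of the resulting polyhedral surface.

34

A square pyramid: V=5, E=8, F=5.
Attach a cube (V=8, E=12, F=6) along a 4-gon: merge 4 vertices and 4 edges, delete both glued faces → V=9, E=16, F=9.
Attach a heptagonal bipyramid (V=9, E=21, F=14) along a 3-gon: merge 3 vertices and 3 edges, delete both glued faces → V=15, E=34, F=21.
Check: V − E + F = 15 − 34 + 21 = 2.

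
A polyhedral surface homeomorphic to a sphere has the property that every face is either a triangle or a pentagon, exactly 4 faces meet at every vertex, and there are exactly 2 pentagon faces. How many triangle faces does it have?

Let x be the number of triangles; then F = 2 + x.
Edge–face incidences: 2E = 5·2 + 3·x = 10 + 3x.
Every vertex has degree 4, so 4V = 2E.
Euler: V − E + F = 2 ⇒ (2E)/4 − E + (2 + x) = 2.
Multiply by 8: 2·(2E) − 4·(2E) + 8·(2 + x) = 16, i.e. 16 + 8x − 2·(10 + 3x) = 16.
Collecting terms: 2x − 4 = 16, so 2x = 20, so x = 10.
Then 2E = 10 + 3·10 = 40, so E = 20, V = 2E/4 = 10, F = 2 + 10 = 12.

10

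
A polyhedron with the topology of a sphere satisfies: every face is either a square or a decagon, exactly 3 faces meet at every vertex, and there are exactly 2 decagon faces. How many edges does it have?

30

Let x be the number of squares; then F = 2 + x.
Edge–face incidences: 2E = 10·2 + 4·x = 20 + 4x.
Every vertex has degree 3, so 3V = 2E.
Euler: V − E + F = 2 ⇒ (2E)/3 − E + (2 + x) = 2.
Multiply by 6: 2·(2E) − 3·(2E) + 6·(2 + x) = 12, i.e. 12 + 6x − (20 + 4x) = 12.
Collecting terms: 2x − 8 = 12, so 2x = 20, so x = 10.
Then 2E = 20 + 4·10 = 60, so E = 30, V = 2E/3 = 20, F = 2 + 10 = 12.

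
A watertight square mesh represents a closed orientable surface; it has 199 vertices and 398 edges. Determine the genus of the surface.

Every face is a square and each edge borders two faces, so 4F = 2·398, giving F = 199.
χ = V − E + F = 199 − 398 + 199 = 0.
For a closed orientable surface χ = 2 − 2g, so g = (2 − (0))/2 = 1.

1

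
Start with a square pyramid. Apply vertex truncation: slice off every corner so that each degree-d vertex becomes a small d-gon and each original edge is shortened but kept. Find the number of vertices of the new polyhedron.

The base solid has V = 5, E = 8, F = 5.
Truncation replaces each original edge-end by a new vertex, so V′ = 2E = 16.
Each original edge survives, and each old vertex of degree d contributes d new edges; summing degrees gives Σd = 2E, so E′ = E + 2E = 3E = 24.
Each original face survives and each original vertex becomes one new face: F′ = F + V = 10.

16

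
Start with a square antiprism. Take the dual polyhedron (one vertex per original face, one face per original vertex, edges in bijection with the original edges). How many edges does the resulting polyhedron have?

The base solid has V = 8, E = 16, F = 10.
The dual swaps V and F and preserves E: V′ = F = 10, E′ = E = 16, F′ = V = 8.

16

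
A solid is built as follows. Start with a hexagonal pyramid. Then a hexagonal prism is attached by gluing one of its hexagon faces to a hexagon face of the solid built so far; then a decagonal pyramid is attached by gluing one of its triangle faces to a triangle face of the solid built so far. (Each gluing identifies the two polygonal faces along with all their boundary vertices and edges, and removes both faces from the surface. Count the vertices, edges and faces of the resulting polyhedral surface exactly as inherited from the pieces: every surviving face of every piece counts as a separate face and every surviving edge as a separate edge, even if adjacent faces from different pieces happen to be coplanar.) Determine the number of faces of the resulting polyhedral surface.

22

A hexagonal pyramid: V=7, E=12, F=7.
Attach a hexagonal prism (V=12, E=18, F=8) along a 6-gon: merge 6 vertices and 6 edges, delete both glued faces → V=13, E=24, F=13.
Attach a decagonal pyramid (V=11, E=20, F=11) along a 3-gon: merge 3 vertices and 3 edges, delete both glued faces → V=21, E=41, F=22.
Check: V − E + F = 21 − 41 + 22 = 2.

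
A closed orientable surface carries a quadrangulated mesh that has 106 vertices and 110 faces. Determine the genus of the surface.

Every face is a square, so 2E = 4·110 = 440, giving E = 220.
χ = V − E + F = 106 − 220 + 110 = -4.
For a closed orientable surface χ = 2 − 2g, so g = (2 − (-4))/2 = 3.

3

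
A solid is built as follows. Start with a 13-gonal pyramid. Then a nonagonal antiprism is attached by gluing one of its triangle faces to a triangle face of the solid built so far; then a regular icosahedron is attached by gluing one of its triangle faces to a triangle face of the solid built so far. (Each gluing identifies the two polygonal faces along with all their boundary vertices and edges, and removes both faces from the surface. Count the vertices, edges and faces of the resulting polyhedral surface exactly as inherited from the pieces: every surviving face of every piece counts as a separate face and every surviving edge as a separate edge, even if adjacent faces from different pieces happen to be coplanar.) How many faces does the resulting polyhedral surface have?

50

A 13-gonal pyramid: V=14, E=26, F=14.
Attach a nonagonal antiprism (V=18, E=36, F=20) along a 3-gon: merge 3 vertices and 3 edges, delete both glued faces → V=29, E=59, F=32.
Attach a regular icosahedron (V=12, E=30, F=20) along a 3-gon: merge 3 vertices and 3 edges, delete both glued faces → V=38, E=86, F=50.
Check: V − E + F = 38 − 86 + 50 = 2.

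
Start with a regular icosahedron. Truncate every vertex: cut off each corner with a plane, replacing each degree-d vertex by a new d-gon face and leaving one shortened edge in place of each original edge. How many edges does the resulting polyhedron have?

The base solid has V = 12, E = 30, F = 20.
Truncation replaces each original edge-end by a new vertex, so V′ = 2E = 60.
Each original edge survives, and each old vertex of degree d contributes d new edges; summing degrees gives Σd = 2E, so E′ = E + 2E = 3E = 90.
Each original face survives and each original vertex becomes one new face: F′ = F + V = 32.

90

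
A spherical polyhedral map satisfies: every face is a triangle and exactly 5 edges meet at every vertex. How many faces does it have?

20

Each face has 3 edges and each edge borders two faces, so 2E = 3F.
Each vertex has degree 5, so 5V = 2E and hence V = 3F/5.
Euler: V − E + F = 2 ⇒ (3F/5) − (3F/2) + F = 2.
Multiply by 10: (6 − 15 + 10)F = 20, i.e. 1F = 20.
So F = 20, E = 3·20/2 = 30, V = 3·20/5 = 12.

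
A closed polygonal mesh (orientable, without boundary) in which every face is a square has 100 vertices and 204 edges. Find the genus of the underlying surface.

2

Every face is a square and each edge borders two faces, so 4F = 2·204, giving F = 102.
χ = V − E + F = 100 − 204 + 102 = -2.
For a closed orientable surface χ = 2 − 2g, so g = (2 − (-2))/2 = 2.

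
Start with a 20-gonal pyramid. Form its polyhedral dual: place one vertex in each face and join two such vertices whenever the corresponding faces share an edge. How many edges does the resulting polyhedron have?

40

The base solid has V = 21, E = 40, F = 21.
The dual swaps V and F and preserves E: V′ = F = 21, E′ = E = 40, F′ = V = 21.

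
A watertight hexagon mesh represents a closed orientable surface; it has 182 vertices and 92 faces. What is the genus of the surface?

Every face is a hexagon, so 2E = 6·92 = 552, giving E = 276.
χ = V − E + F = 182 − 276 + 92 = -2.
For a closed orientable surface χ = 2 − 2g, so g = (2 − (-2))/2 = 2.

2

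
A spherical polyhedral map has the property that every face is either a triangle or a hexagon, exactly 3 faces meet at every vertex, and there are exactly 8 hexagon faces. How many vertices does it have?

Let x be the number of triangles; then F = 8 + x.
Edge–face incidences: 2E = 6·8 + 3·x = 48 + 3x.
Every vertex has degree 3, so 3V = 2E.
Euler: V − E + F = 2 ⇒ (2E)/3 − E + (8 + x) = 2.
Multiply by 6: 2·(2E) − 3·(2E) + 6·(8 + x) = 12, i.e. 48 + 6x − (48 + 3x) = 12.
Collecting terms: 3x = 12, so x = 4.
Then 2E = 48 + 3·4 = 60, so E = 30, V = 2E/3 = 20, F = 8 + 4 = 12.

20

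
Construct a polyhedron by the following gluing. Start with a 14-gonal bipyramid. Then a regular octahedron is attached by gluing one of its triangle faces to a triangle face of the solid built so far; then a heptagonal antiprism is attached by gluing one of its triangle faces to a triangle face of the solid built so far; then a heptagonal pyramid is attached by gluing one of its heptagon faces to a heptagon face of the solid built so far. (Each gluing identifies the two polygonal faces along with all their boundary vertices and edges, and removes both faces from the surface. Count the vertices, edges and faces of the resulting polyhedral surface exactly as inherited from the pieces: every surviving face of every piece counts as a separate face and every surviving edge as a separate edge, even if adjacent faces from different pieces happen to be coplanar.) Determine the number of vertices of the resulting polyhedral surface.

A 14-gonal bipyramid: V=16, E=42, F=28.
Attach a regular octahedron (V=6, E=12, F=8) along a 3-gon: merge 3 vertices and 3 edges, delete both glued faces → V=19, E=51, F=34.
Attach a heptagonal antiprism (V=14, E=28, F=16) along a 3-gon: merge 3 vertices and 3 edges, delete both glued faces → V=30, E=76, F=48.
Attach a heptagonal pyramid (V=8, E=14, F=8) along a 7-gon: merge 7 vertices and 7 edges, delete both glued faces → V=31, E=83, F=54.
Check: V − E + F = 31 − 83 + 54 = 2.

31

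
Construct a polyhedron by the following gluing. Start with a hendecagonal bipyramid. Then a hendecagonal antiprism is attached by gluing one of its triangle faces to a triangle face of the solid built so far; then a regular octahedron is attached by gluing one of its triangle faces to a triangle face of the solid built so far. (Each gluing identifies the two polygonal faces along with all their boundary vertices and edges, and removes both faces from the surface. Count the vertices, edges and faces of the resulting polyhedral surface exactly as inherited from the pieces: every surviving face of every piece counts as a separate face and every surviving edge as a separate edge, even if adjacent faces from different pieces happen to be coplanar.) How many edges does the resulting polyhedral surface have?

A hendecagonal bipyramid: V=13, E=33, F=22.
Attach a hendecagonal antiprism (V=22, E=44, F=24) along a 3-gon: merge 3 vertices and 3 edges, delete both glued faces → V=32, E=74, F=44.
Attach a regular octahedron (V=6, E=12, F=8) along a 3-gon: merge 3 vertices and 3 edges, delete both glued faces → V=35, E=83, F=50.
Check: V − E + F = 35 − 83 + 50 = 2.

83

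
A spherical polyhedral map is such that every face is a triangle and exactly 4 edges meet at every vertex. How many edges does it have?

12

Each face has 3 edges and each edge borders two faces, so 2E = 3F.
Each vertex has degree 4, so 4V = 2E and hence V = 3F/4.
Euler: V − E + F = 2 ⇒ (3F/4) − (3F/2) + F = 2.
Multiply by 8: (6 − 12 + 8)F = 16, i.e. 2F = 16.
So F = 8, E = 3·8/2 = 12, V = 3·8/4 = 6.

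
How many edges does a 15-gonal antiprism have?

60

An antiprism on an n-gon has two n-gon caps and 2n triangles: V = 2·15 = 30, E = 4·15 = 60, F = 2·15 + 2 = 32.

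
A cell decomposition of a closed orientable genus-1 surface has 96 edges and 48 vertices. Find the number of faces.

For a closed orientable surface of genus 1, χ = 2 − 2·1 = 0.
F = 0 − V + E = 0 − 48 + 96 = 48.

48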